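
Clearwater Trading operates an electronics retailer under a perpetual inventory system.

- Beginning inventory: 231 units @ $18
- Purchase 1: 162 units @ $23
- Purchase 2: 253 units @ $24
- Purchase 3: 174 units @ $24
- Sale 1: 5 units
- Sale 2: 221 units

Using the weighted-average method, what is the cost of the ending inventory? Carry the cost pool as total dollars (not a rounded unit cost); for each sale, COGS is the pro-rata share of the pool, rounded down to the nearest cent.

Ending inventory = $13,134.65

After Beginning: 231 on hand, pool $4,158.00 (≈ $18.0000 each)
After Purchase 1: 393 on hand, pool $7,884.00 (≈ $20.0611 each)
After Purchase 2: 646 on hand, pool $13,956.00 (≈ $21.6037 each)
After Purchase 3: 820 on hand, pool $18,132.00 (≈ $22.1122 each)
Sale 1, sell 5: 5/820 × $18,132.00 → $110.56
Sale 2, sell 221: 221/815 × $18,021.44 → $4,886.79
Total COGS = $110.56 + $4,886.79 = $4,997.35
Ending inventory (cost pool remaining) = $13,134.65
Check: goods available $18,132.00 = COGS $4,997.35 + ending $13,134.65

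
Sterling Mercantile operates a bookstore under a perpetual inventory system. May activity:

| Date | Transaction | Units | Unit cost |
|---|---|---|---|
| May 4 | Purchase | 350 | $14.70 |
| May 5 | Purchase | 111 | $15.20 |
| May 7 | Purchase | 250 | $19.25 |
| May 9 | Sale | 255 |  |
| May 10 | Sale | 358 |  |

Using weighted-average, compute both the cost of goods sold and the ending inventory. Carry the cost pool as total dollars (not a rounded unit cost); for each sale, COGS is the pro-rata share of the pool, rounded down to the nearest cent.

After May 4: 350 on hand, pool $5,145.00 (≈ $14.7000 each)
After May 5: 461 on hand, pool $6,832.20 (≈ $14.8204 each)
After May 7: 711 on hand, pool $11,644.70 (≈ $16.3779 each)
May 9, sell 255: 255/711 × $11,644.70 → $4,176.36
May 10, sell 358: 358/456 × $7,468.34 → $5,863.30
Total COGS = $4,176.36 + $5,863.30 = $10,039.66
Ending inventory (cost pool remaining) = $1,605.04
Check: goods available $11,644.70 = COGS $10,039.66 + ending $1,605.04

COGS = $10,039.66; ending inventory = $1,605.04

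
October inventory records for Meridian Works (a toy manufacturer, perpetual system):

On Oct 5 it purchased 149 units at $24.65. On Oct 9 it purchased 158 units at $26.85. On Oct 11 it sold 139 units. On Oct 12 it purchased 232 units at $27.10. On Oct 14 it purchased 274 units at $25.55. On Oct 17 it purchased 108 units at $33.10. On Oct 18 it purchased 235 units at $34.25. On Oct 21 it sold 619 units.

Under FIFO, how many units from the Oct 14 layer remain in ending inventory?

Oct 11, 139 sold [FIFO — oldest first]: 139 @ $24.65 = $3,426.35
Oct 21, 619 sold [FIFO — oldest first]: 10 @ $24.65 + 158 @ $26.85 + 232 @ $27.10 + 219 @ $25.55 = $16,371.45
Total COGS = $3,426.35 + $16,371.45 = $19,797.80
Ending inventory: 55 @ $25.55 + 108 @ $33.10 + 235 @ $34.25 = $13,028.80
Check: goods available $32,826.60 = COGS $19,797.80 + ending $13,028.80

55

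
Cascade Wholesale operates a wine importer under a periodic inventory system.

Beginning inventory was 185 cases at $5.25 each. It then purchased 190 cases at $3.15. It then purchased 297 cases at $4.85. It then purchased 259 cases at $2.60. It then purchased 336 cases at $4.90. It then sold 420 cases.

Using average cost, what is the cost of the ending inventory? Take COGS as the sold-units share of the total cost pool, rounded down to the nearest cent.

Ending inventory = $3,563.15

Sale 1, sell 420: 420/1267 × $5,330.00 → $1,766.85
Ending inventory (cost pool remaining) = $3,563.15
Check: goods available $5,330.00 = COGS $1,766.85 + ending $3,563.15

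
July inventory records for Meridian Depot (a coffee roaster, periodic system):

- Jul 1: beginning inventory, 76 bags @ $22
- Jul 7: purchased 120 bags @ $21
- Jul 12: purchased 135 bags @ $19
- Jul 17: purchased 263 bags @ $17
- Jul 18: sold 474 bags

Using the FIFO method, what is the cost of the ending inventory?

Ending inventory = $2,040

Jul 18, 474 sold [FIFO — oldest first]: 76 @ $22 + 120 @ $21 + 135 @ $19 + 143 @ $17 = $9,188
Ending inventory: 120 @ $17 = $2,040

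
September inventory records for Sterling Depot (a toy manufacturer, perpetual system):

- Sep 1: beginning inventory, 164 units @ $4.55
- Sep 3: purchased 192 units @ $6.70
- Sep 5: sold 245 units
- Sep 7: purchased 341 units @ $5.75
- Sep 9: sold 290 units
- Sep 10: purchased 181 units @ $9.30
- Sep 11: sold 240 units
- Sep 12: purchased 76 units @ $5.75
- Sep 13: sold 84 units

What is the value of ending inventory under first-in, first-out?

Ending inventory = $613.70

Sep 5, 245 sold [FIFO — oldest first]: 164 @ $4.55 + 81 @ $6.70 = $1,288.90
Sep 9, 290 sold [FIFO — oldest first]: 111 @ $6.70 + 179 @ $5.75 = $1,772.95
Sep 11, 240 sold [FIFO — oldest first]: 162 @ $5.75 + 78 @ $9.30 = $1,656.90
Sep 13, 84 sold [FIFO — oldest first]: 84 @ $9.30 = $781.20
Total COGS = $1,288.90 + $1,772.95 + $1,656.90 + $781.20 = $5,499.95
Ending inventory: 19 @ $9.30 + 76 @ $5.75 = $613.70
Check: goods available $6,113.65 = COGS $5,499.95 + ending $613.70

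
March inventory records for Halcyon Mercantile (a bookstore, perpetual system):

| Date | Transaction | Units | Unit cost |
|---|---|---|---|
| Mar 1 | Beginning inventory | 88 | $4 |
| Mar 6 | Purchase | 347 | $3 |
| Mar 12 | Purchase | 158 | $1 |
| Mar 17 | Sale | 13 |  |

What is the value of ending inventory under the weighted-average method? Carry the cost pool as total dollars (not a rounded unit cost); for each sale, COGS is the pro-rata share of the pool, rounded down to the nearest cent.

Ending inventory = $1,517.00

After Mar 1: 88 on hand, pool $352.00 (≈ $4.0000 each)
After Mar 6: 435 on hand, pool $1,393.00 (≈ $3.2023 each)
After Mar 12: 593 on hand, pool $1,551.00 (≈ $2.6155 each)
Mar 17, sell 13: 13/593 × $1,551.00 → $34.00
Ending inventory (cost pool remaining) = $1,517.00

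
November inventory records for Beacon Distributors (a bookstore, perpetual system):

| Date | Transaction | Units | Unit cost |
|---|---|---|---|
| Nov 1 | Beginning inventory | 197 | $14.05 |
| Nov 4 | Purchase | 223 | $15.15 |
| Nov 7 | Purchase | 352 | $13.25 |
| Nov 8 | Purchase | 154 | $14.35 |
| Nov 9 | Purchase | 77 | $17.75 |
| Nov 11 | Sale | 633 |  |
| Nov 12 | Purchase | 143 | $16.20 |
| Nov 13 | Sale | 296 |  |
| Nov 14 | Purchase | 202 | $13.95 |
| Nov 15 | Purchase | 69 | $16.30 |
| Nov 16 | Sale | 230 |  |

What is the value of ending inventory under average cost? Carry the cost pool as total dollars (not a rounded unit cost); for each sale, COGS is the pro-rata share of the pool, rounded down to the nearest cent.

After Nov 1: 197 on hand, pool $2,767.85 (≈ $14.0500 each)
After Nov 4: 420 on hand, pool $6,146.30 (≈ $14.6340 each)
After Nov 7: 772 on hand, pool $10,810.30 (≈ $14.0030 each)
After Nov 8: 926 on hand, pool $13,020.20 (≈ $14.0607 each)
After Nov 9: 1003 on hand, pool $14,386.95 (≈ $14.3439 each)
Nov 11, sell 633: 633/1003 × $14,386.95 → $9,079.70
After Nov 12: 513 on hand, pool $7,623.85 (≈ $14.8613 each)
Nov 13, sell 296: 296/513 × $7,623.85 → $4,398.94
After Nov 14: 419 on hand, pool $6,042.81 (≈ $14.4220 each)
After Nov 15: 488 on hand, pool $7,167.51 (≈ $14.6875 each)
Nov 16, sell 230: 230/488 × $7,167.51 → $3,378.12
Total COGS = $9,079.70 + $4,398.94 + $3,378.12 = $16,856.76
Ending inventory (cost pool remaining) = $3,789.39

Ending inventory = $3,789.39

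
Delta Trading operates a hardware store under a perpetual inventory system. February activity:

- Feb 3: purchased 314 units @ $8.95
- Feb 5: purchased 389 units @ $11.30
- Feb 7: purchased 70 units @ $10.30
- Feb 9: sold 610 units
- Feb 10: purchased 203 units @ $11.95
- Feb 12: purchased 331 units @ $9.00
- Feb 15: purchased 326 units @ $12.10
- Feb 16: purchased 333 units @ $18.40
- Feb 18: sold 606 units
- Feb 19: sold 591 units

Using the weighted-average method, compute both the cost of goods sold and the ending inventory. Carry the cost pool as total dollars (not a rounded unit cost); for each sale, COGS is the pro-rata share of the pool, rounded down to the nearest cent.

COGS = $21,392.90; ending inventory = $2,010.75

After Feb 3: 314 on hand, pool $2,810.30 (≈ $8.9500 each)
After Feb 5: 703 on hand, pool $7,206.00 (≈ $10.2504 each)
After Feb 7: 773 on hand, pool $7,927.00 (≈ $10.2549 each)
Feb 9, sell 610: 610/773 × $7,927.00 → $6,255.45
After Feb 10: 366 on hand, pool $4,097.40 (≈ $11.1951 each)
After Feb 12: 697 on hand, pool $7,076.40 (≈ $10.1527 each)
After Feb 15: 1023 on hand, pool $11,021.00 (≈ $10.7732 each)
After Feb 16: 1356 on hand, pool $17,148.20 (≈ $12.6462 each)
Feb 18, sell 606: 606/1356 × $17,148.20 → $7,663.57
Feb 19, sell 591: 591/750 × $9,484.63 → $7,473.88
Total COGS = $6,255.45 + $7,663.57 + $7,473.88 = $21,392.90
Ending inventory (cost pool remaining) = $2,010.75
Check: goods available $23,403.65 = COGS $21,392.90 + ending $2,010.75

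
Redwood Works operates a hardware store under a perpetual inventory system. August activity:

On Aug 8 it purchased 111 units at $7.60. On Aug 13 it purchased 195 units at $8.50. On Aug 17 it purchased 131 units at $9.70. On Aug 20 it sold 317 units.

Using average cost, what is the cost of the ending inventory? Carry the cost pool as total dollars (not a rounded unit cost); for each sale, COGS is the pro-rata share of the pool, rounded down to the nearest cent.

Ending inventory = $1,035.74

After Aug 8: 111 on hand, pool $843.60 (≈ $7.6000 each)
After Aug 13: 306 on hand, pool $2,501.10 (≈ $8.1735 each)
After Aug 17: 437 on hand, pool $3,771.80 (≈ $8.6311 each)
Aug 20, sell 317: 317/437 × $3,771.80 → $2,736.06
Ending inventory (cost pool remaining) = $1,035.74
Check: goods available $3,771.80 = COGS $2,736.06 + ending $1,035.74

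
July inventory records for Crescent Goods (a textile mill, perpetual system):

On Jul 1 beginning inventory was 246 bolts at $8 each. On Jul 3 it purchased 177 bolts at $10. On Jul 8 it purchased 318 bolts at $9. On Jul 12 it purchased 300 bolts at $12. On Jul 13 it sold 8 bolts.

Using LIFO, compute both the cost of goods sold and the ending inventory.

COGS = $96; ending inventory = $10,104

Jul 13, 8 sold [LIFO — newest first]: 8 @ $12 = $96
Ending inventory: 246 @ $8 + 177 @ $10 + 318 @ $9 + 292 @ $12 = $10,104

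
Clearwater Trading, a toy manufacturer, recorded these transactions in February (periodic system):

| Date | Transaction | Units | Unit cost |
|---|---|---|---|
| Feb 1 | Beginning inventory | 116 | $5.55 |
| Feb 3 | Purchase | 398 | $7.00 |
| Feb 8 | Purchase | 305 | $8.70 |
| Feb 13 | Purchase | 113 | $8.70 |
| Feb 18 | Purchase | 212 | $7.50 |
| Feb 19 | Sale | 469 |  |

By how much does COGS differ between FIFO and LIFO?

$711.10

FIFO COGS: 116 @ $5.55 + 353 @ $7.00 = $3,114.80
LIFO COGS: 212 @ $7.50 + 113 @ $8.70 + 144 @ $8.70 = $3,825.90
Difference = |$3,114.80 − $3,825.90| = $711.10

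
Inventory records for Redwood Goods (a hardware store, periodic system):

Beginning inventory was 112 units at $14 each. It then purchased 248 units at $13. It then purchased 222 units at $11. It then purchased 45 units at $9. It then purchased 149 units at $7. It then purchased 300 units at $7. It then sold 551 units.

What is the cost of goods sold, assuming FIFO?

Sale 1 (551) [FIFO — oldest first]: 112 @ $14 + 248 @ $13 + 191 @ $11 = $6,893
Ending inventory: 31 @ $11 + 45 @ $9 + 149 @ $7 + 300 @ $7 = $3,889

COGS = $6,893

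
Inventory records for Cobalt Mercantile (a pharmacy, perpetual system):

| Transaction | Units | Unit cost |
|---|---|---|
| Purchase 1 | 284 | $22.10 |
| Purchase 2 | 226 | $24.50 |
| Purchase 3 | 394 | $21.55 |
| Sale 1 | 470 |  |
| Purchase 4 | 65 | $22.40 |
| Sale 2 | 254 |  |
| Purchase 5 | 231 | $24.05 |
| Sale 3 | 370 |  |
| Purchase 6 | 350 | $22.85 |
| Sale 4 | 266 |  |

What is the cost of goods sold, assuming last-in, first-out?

Sale 1 (470) [LIFO — newest first]: 394 @ $21.55 + 76 @ $24.50 = $10,352.70
Sale 2 (254) [LIFO — newest first]: 65 @ $22.40 + 150 @ $24.50 + 39 @ $22.10 = $5,992.90
Sale 3 (370) [LIFO — newest first]: 231 @ $24.05 + 139 @ $22.10 = $8,627.45
Sale 4 (266) [LIFO — newest first]: 266 @ $22.85 = $6,078.10
Total COGS = $10,352.70 + $5,992.90 + $8,627.45 + $6,078.10 = $31,051.15
Ending inventory: 106 @ $22.10 + 84 @ $22.85 = $4,262.00
Check: goods available $35,313.15 = COGS $31,051.15 + ending $4,262.00

COGS = $31,051.15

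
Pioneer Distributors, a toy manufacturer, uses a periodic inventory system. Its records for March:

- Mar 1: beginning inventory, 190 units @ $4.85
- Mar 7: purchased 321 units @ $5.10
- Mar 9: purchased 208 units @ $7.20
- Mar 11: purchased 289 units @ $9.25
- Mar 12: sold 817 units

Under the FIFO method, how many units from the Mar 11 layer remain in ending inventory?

191

Mar 12, 817 sold [FIFO — oldest first]: 190 @ $4.85 + 321 @ $5.10 + 208 @ $7.20 + 98 @ $9.25 = $4,962.70
Ending inventory: 191 @ $9.25 = $1,766.75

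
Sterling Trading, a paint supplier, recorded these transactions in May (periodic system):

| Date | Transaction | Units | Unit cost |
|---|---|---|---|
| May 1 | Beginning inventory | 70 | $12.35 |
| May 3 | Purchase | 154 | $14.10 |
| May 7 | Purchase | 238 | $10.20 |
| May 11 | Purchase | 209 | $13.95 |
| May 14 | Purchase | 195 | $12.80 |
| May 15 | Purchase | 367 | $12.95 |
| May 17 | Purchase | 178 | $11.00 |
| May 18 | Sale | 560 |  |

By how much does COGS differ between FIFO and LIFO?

FIFO COGS: 70 @ $12.35 + 154 @ $14.10 + 238 @ $10.20 + 98 @ $13.95 = $6,830.60
LIFO COGS: 178 @ $11.00 + 367 @ $12.95 + 15 @ $12.80 = $6,902.65
Difference = |$6,830.60 − $6,902.65| = $72.05

$72.05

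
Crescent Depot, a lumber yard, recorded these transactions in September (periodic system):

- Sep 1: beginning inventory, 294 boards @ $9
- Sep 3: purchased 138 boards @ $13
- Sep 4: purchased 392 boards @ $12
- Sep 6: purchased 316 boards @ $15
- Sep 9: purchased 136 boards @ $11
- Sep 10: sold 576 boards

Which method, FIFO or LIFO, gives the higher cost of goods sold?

LIFO

FIFO COGS: 294 @ $9 + 138 @ $13 + 144 @ $12 = $6,168
LIFO COGS: 136 @ $11 + 316 @ $15 + 124 @ $12 = $7,724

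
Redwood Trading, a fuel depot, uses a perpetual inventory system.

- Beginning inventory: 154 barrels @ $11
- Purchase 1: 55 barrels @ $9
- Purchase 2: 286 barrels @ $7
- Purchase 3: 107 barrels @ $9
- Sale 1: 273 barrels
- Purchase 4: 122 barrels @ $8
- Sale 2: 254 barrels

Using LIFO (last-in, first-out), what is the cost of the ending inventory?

Sale 1 (273) [LIFO — newest first]: 107 @ $9 + 166 @ $7 = $2,125
Sale 2 (254) [LIFO — newest first]: 122 @ $8 + 120 @ $7 + 12 @ $9 = $1,924
Total COGS = $2,125 + $1,924 = $4,049
Ending inventory: 154 @ $11 + 43 @ $9 = $2,081

Ending inventory = $2,081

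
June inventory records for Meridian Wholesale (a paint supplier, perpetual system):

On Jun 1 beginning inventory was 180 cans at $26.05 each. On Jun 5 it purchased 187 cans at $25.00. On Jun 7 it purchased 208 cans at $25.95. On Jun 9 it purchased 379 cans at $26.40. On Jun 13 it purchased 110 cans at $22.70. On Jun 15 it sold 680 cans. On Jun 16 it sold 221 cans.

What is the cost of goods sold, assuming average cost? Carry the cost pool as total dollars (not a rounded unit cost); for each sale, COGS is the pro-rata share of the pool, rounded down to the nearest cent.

COGS = $23,087.44

After Jun 1: 180 on hand, pool $4,689.00 (≈ $26.0500 each)
After Jun 5: 367 on hand, pool $9,364.00 (≈ $25.5150 each)
After Jun 7: 575 on hand, pool $14,761.60 (≈ $25.6723 each)
After Jun 9: 954 on hand, pool $24,767.20 (≈ $25.9614 each)
After Jun 13: 1064 on hand, pool $27,264.20 (≈ $25.6242 each)
Jun 15, sell 680: 680/1064 × $27,264.20 → $17,424.48
Jun 16, sell 221: 221/384 × $9,839.72 → $5,662.96
Total COGS = $17,424.48 + $5,662.96 = $23,087.44
Ending inventory (cost pool remaining) = $4,176.76
Check: goods available $27,264.20 = COGS $23,087.44 + ending $4,176.76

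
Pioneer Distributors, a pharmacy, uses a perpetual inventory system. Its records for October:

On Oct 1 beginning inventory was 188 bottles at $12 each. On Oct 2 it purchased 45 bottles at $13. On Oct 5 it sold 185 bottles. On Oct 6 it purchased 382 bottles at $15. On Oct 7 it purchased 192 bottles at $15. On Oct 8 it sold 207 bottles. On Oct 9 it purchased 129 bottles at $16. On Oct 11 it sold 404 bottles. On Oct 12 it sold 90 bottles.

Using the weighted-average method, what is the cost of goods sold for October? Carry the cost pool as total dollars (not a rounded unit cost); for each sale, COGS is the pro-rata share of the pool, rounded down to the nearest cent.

COGS = $12,761.40

After Oct 1: 188 on hand, pool $2,256.00 (≈ $12.0000 each)
After Oct 2: 233 on hand, pool $2,841.00 (≈ $12.1931 each)
Oct 5, sell 185: 185/233 × $2,841.00 → $2,255.72
After Oct 6: 430 on hand, pool $6,315.28 (≈ $14.6867 each)
After Oct 7: 622 on hand, pool $9,195.28 (≈ $14.7834 each)
Oct 8, sell 207: 207/622 × $9,195.28 → $3,060.16
After Oct 9: 544 on hand, pool $8,199.12 (≈ $15.0719 each)
Oct 11, sell 404: 404/544 × $8,199.12 → $6,089.05
Oct 12, sell 90: 90/140 × $2,110.07 → $1,356.47
Total COGS = $2,255.72 + $3,060.16 + $6,089.05 + $1,356.47 = $12,761.40
Ending inventory (cost pool remaining) = $753.60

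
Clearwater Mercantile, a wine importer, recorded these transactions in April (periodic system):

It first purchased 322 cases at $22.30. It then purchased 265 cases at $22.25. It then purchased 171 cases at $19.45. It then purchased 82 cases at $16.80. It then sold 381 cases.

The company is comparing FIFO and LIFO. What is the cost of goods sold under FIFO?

FIFO COGS: 322 @ $22.30 + 59 @ $22.25 = $8,493.35
LIFO COGS: 82 @ $16.80 + 171 @ $19.45 + 128 @ $22.25 = $7,551.55

COGS = $8,493.35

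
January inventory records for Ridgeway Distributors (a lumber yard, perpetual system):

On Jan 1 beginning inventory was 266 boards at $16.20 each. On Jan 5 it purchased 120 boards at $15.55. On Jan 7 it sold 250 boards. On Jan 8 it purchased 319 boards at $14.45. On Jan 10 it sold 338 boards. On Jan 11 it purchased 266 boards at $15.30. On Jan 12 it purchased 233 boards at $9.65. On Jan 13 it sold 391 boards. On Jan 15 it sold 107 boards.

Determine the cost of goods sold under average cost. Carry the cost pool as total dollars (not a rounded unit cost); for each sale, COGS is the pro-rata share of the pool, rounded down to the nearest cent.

COGS = $15,558.45

After Jan 1: 266 on hand, pool $4,309.20 (≈ $16.2000 each)
After Jan 5: 386 on hand, pool $6,175.20 (≈ $15.9979 each)
Jan 7, sell 250: 250/386 × $6,175.20 → $3,999.48
After Jan 8: 455 on hand, pool $6,785.27 (≈ $14.9127 each)
Jan 10, sell 338: 338/455 × $6,785.27 → $5,040.48
After Jan 11: 383 on hand, pool $5,814.59 (≈ $15.1817 each)
After Jan 12: 616 on hand, pool $8,063.04 (≈ $13.0894 each)
Jan 13, sell 391: 391/616 × $8,063.04 → $5,117.93
Jan 15, sell 107: 107/225 × $2,945.11 → $1,400.56
Total COGS = $3,999.48 + $5,040.48 + $5,117.93 + $1,400.56 = $15,558.45
Ending inventory (cost pool remaining) = $1,544.55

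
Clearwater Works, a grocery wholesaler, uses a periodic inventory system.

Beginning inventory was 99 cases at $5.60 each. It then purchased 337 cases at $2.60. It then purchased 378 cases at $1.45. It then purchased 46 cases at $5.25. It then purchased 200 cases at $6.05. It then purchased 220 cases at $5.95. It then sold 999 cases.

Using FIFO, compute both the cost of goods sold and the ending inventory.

Sale 1 (999) [FIFO — oldest first]: 99 @ $5.60 + 337 @ $2.60 + 378 @ $1.45 + 46 @ $5.25 + 139 @ $6.05 = $3,061.15
Ending inventory: 61 @ $6.05 + 220 @ $5.95 = $1,678.05
Check: goods available $4,739.20 = COGS $3,061.15 + ending $1,678.05

COGS = $3,061.15; ending inventory = $1,678.05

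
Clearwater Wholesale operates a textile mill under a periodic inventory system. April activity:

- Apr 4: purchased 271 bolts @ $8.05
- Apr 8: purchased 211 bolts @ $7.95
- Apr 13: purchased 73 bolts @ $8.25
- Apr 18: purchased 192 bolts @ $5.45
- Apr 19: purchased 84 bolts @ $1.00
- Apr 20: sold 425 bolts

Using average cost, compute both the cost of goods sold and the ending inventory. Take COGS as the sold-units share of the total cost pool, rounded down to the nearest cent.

Apr 20, sell 425: 425/831 × $5,591.65 → $2,859.74
Ending inventory (cost pool remaining) = $2,731.91
Check: goods available $5,591.65 = COGS $2,859.74 + ending $2,731.91

COGS = $2,859.74; ending inventory = $2,731.91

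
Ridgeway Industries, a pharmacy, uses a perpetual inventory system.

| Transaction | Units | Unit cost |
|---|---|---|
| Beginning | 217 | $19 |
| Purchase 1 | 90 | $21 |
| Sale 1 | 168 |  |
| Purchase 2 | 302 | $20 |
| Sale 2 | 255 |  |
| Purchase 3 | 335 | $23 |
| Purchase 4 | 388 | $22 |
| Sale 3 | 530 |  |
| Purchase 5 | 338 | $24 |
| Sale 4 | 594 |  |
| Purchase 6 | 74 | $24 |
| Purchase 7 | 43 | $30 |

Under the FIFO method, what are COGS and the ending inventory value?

Sale 1 (168) [FIFO — oldest first]: 168 @ $19 = $3,192
Sale 2 (255) [FIFO — oldest first]: 49 @ $19 + 90 @ $21 + 116 @ $20 = $5,141
Sale 3 (530) [FIFO — oldest first]: 186 @ $20 + 335 @ $23 + 9 @ $22 = $11,623
Sale 4 (594) [FIFO — oldest first]: 379 @ $22 + 215 @ $24 = $13,498
Total COGS = $3,192 + $5,141 + $11,623 + $13,498 = $33,454
Ending inventory: 123 @ $24 + 74 @ $24 + 43 @ $30 = $6,018
Check: goods available $39,472 = COGS $33,454 + ending $6,018

COGS = $33,454; ending inventory = $6,018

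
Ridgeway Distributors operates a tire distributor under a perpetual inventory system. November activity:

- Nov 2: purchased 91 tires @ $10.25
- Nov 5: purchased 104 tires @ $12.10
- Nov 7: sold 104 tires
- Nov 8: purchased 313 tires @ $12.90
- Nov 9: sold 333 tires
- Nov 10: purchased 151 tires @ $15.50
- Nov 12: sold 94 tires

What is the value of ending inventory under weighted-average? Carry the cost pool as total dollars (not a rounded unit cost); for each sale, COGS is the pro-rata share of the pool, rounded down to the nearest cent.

After Nov 2: 91 on hand, pool $932.75 (≈ $10.2500 each)
After Nov 5: 195 on hand, pool $2,191.15 (≈ $11.2367 each)
Nov 7, sell 104: 104/195 × $2,191.15 → $1,168.61
After Nov 8: 404 on hand, pool $5,060.24 (≈ $12.5253 each)
Nov 9, sell 333: 333/404 × $5,060.24 → $4,170.94
After Nov 10: 222 on hand, pool $3,229.80 (≈ $14.5486 each)
Nov 12, sell 94: 94/222 × $3,229.80 → $1,367.57
Total COGS = $1,168.61 + $4,170.94 + $1,367.57 = $6,707.12
Ending inventory (cost pool remaining) = $1,862.23

Ending inventory = $1,862.23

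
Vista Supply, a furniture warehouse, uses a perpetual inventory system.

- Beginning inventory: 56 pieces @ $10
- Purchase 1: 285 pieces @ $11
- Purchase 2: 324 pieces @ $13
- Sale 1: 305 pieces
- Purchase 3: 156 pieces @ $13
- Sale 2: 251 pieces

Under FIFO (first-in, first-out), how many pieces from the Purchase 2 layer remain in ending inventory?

109

Sale 1 (305) [FIFO — oldest first]: 56 @ $10 + 249 @ $11 = $3,299
Sale 2 (251) [FIFO — oldest first]: 36 @ $11 + 215 @ $13 = $3,191
Total COGS = $3,299 + $3,191 = $6,490
Ending inventory: 109 @ $13 + 156 @ $13 = $3,445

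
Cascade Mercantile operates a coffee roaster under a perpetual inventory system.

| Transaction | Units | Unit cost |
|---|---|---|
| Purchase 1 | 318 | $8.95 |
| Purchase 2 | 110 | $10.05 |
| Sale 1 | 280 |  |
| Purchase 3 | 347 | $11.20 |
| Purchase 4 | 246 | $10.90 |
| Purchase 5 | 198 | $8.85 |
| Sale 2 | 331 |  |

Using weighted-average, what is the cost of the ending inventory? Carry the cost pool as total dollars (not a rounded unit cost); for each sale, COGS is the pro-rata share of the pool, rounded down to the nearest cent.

After Purchase 1: 318 on hand, pool $2,846.10 (≈ $8.9500 each)
After Purchase 2: 428 on hand, pool $3,951.60 (≈ $9.2327 each)
Sale 1, sell 280: 280/428 × $3,951.60 → $2,585.15
After Purchase 3: 495 on hand, pool $5,252.85 (≈ $10.6118 each)
After Purchase 4: 741 on hand, pool $7,934.25 (≈ $10.7075 each)
After Purchase 5: 939 on hand, pool $9,686.55 (≈ $10.3158 each)
Sale 2, sell 331: 331/939 × $9,686.55 → $3,414.53
Total COGS = $2,585.15 + $3,414.53 = $5,999.68
Ending inventory (cost pool remaining) = $6,272.02
Check: goods available $12,271.70 = COGS $5,999.68 + ending $6,272.02

Ending inventory = $6,272.02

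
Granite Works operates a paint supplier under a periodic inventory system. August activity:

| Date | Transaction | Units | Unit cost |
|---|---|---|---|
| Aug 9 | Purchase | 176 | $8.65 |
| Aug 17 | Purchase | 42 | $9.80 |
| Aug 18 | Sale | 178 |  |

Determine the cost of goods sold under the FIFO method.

COGS = $1,542.00

Aug 18, 178 sold [FIFO — oldest first]: 176 @ $8.65 + 2 @ $9.80 = $1,542.00
Ending inventory: 40 @ $9.80 = $392.00
Check: goods available $1,934.00 = COGS $1,542.00 + ending $392.00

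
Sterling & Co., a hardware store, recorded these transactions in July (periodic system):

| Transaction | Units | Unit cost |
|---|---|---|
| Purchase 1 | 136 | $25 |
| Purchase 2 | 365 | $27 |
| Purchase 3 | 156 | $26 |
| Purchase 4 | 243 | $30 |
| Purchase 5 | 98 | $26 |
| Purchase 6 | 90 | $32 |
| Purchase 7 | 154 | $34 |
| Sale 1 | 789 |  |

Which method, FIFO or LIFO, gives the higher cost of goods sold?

LIFO

FIFO COGS: 136 @ $25 + 365 @ $27 + 156 @ $26 + 132 @ $30 = $21,271
LIFO COGS: 154 @ $34 + 90 @ $32 + 98 @ $26 + 243 @ $30 + 156 @ $26 + 48 @ $27 = $23,306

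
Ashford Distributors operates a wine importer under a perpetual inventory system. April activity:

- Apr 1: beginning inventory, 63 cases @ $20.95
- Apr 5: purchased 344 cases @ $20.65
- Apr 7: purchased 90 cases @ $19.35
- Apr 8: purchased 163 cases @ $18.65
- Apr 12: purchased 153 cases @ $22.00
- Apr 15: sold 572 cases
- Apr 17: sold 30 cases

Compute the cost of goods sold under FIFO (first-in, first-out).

Apr 15, 572 sold [FIFO — oldest first]: 63 @ $20.95 + 344 @ $20.65 + 90 @ $19.35 + 75 @ $18.65 = $11,563.70
Apr 17, 30 sold [FIFO — oldest first]: 30 @ $18.65 = $559.50
Total COGS = $11,563.70 + $559.50 = $12,123.20
Ending inventory: 58 @ $18.65 + 153 @ $22.00 = $4,447.70

COGS = $12,123.20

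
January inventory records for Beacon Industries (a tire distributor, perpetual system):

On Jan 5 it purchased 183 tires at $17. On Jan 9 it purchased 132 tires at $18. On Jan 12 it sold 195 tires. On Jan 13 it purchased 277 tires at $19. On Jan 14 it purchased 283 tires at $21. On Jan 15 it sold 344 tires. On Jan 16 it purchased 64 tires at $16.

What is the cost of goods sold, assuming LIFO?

Jan 12, 195 sold [LIFO — newest first]: 132 @ $18 + 63 @ $17 = $3,447
Jan 15, 344 sold [LIFO — newest first]: 283 @ $21 + 61 @ $19 = $7,102
Total COGS = $3,447 + $7,102 = $10,549
Ending inventory: 120 @ $17 + 216 @ $19 + 64 @ $16 = $7,168

COGS = $10,549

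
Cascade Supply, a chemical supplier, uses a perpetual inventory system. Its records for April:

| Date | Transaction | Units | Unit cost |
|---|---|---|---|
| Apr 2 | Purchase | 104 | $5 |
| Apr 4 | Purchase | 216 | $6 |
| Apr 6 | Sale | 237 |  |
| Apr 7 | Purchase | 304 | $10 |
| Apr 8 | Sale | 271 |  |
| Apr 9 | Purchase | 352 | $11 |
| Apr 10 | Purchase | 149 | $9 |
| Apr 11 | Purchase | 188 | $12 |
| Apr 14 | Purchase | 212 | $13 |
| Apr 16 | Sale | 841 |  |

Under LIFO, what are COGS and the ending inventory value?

COGS = $13,676; ending inventory = $1,405

Apr 6, 237 sold [LIFO — newest first]: 216 @ $6 + 21 @ $5 = $1,401
Apr 8, 271 sold [LIFO — newest first]: 271 @ $10 = $2,710
Apr 16, 841 sold [LIFO — newest first]: 212 @ $13 + 188 @ $12 + 149 @ $9 + 292 @ $11 = $9,565
Total COGS = $1,401 + $2,710 + $9,565 = $13,676
Ending inventory: 83 @ $5 + 33 @ $10 + 60 @ $11 = $1,405
Check: goods available $15,081 = COGS $13,676 + ending $1,405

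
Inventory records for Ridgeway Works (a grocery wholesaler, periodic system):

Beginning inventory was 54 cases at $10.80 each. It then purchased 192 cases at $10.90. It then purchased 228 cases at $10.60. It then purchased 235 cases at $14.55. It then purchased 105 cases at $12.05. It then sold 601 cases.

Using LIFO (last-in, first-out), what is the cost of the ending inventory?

Sale 1 (601) [LIFO — newest first]: 105 @ $12.05 + 235 @ $14.55 + 228 @ $10.60 + 33 @ $10.90 = $7,461.00
Ending inventory: 54 @ $10.80 + 159 @ $10.90 = $2,316.30
Check: goods available $9,777.30 = COGS $7,461.00 + ending $2,316.30

Ending inventory = $2,316.30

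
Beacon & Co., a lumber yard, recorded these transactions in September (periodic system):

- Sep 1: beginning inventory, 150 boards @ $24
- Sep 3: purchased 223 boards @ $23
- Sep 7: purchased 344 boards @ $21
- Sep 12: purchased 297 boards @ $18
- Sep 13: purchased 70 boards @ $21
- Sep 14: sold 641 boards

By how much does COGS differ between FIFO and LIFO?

FIFO COGS: 150 @ $24 + 223 @ $23 + 268 @ $21 = $14,357
LIFO COGS: 70 @ $21 + 297 @ $18 + 274 @ $21 = $12,570
Difference = |$14,357 − $12,570| = $1,787

$1,787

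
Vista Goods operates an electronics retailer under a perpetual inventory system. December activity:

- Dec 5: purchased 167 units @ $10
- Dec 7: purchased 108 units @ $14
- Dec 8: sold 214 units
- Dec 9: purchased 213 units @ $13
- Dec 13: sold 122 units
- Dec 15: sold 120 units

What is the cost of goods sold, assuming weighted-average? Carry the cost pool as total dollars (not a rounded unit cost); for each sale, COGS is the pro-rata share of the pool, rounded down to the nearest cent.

After Dec 5: 167 on hand, pool $1,670.00 (≈ $10.0000 each)
After Dec 7: 275 on hand, pool $3,182.00 (≈ $11.5709 each)
Dec 8, sell 214: 214/275 × $3,182.00 → $2,476.17
After Dec 9: 274 on hand, pool $3,474.83 (≈ $12.6819 each)
Dec 13, sell 122: 122/274 × $3,474.83 → $1,547.18
Dec 15, sell 120: 120/152 × $1,927.65 → $1,521.82
Total COGS = $2,476.17 + $1,547.18 + $1,521.82 = $5,545.17
Ending inventory (cost pool remaining) = $405.83

COGS = $5,545.17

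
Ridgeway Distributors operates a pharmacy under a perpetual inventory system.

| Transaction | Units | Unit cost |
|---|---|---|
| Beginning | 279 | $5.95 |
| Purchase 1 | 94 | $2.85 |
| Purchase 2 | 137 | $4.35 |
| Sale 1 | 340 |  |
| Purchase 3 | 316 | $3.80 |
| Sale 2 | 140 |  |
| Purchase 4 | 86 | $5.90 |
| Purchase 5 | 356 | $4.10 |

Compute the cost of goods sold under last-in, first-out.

Sale 1 (340) [LIFO — newest first]: 137 @ $4.35 + 94 @ $2.85 + 109 @ $5.95 = $1,512.40
Sale 2 (140) [LIFO — newest first]: 140 @ $3.80 = $532.00
Total COGS = $1,512.40 + $532.00 = $2,044.40
Ending inventory: 170 @ $5.95 + 176 @ $3.80 + 86 @ $5.90 + 356 @ $4.10 = $3,647.30

COGS = $2,044.40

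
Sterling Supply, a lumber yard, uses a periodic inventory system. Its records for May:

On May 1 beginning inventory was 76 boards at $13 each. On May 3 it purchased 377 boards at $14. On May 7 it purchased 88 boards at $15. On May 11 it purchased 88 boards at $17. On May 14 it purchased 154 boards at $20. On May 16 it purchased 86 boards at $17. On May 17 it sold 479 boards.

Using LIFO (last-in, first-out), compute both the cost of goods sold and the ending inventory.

May 17, 479 sold [LIFO — newest first]: 86 @ $17 + 154 @ $20 + 88 @ $17 + 88 @ $15 + 63 @ $14 = $8,240
Ending inventory: 76 @ $13 + 314 @ $14 = $5,384

COGS = $8,240; ending inventory = $5,384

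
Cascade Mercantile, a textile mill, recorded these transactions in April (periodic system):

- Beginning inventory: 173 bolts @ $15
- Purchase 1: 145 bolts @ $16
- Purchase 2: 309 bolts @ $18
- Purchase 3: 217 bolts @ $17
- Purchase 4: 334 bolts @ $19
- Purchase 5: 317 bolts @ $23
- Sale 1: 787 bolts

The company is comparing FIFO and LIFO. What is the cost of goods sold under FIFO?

COGS = $13,197

FIFO COGS: 173 @ $15 + 145 @ $16 + 309 @ $18 + 160 @ $17 = $13,197
LIFO COGS: 317 @ $23 + 334 @ $19 + 136 @ $17 = $15,949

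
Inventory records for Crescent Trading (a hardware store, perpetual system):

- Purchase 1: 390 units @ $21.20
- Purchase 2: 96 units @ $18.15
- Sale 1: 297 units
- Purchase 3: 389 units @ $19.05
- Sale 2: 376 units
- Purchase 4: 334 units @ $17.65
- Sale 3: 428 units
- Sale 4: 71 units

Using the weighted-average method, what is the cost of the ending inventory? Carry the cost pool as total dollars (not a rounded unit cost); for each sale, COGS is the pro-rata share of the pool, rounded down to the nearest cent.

Ending inventory = $679.63

After Purchase 1: 390 on hand, pool $8,268.00 (≈ $21.2000 each)
After Purchase 2: 486 on hand, pool $10,010.40 (≈ $20.5975 each)
Sale 1, sell 297: 297/486 × $10,010.40 → $6,117.46
After Purchase 3: 578 on hand, pool $11,303.39 (≈ $19.5560 each)
Sale 2, sell 376: 376/578 × $11,303.39 → $7,353.07
After Purchase 4: 536 on hand, pool $9,845.42 (≈ $18.3683 each)
Sale 3, sell 428: 428/536 × $9,845.42 → $7,861.64
Sale 4, sell 71: 71/108 × $1,983.78 → $1,304.15
Total COGS = $6,117.46 + $7,353.07 + $7,861.64 + $1,304.15 = $22,636.32
Ending inventory (cost pool remaining) = $679.63
Check: goods available $23,315.95 = COGS $22,636.32 + ending $679.63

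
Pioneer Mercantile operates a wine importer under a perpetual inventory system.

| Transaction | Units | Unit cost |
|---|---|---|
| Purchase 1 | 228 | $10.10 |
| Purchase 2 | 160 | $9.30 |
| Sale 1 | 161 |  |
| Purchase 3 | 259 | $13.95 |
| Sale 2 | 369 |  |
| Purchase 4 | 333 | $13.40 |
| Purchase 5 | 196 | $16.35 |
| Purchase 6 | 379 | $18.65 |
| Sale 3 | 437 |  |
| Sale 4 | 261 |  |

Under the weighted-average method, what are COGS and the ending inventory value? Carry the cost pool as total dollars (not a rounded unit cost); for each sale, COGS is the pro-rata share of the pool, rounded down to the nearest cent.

COGS = $16,990.30; ending inventory = $5,148.70

After Purchase 1: 228 on hand, pool $2,302.80 (≈ $10.1000 each)
After Purchase 2: 388 on hand, pool $3,790.80 (≈ $9.7701 each)
Sale 1, sell 161: 161/388 × $3,790.80 → $1,572.98
After Purchase 3: 486 on hand, pool $5,830.87 (≈ $11.9977 each)
Sale 2, sell 369: 369/486 × $5,830.87 → $4,427.14
After Purchase 4: 450 on hand, pool $5,865.93 (≈ $13.0354 each)
After Purchase 5: 646 on hand, pool $9,070.53 (≈ $14.0411 each)
After Purchase 6: 1025 on hand, pool $16,138.88 (≈ $15.7452 each)
Sale 3, sell 437: 437/1025 × $16,138.88 → $6,880.67
Sale 4, sell 261: 261/588 × $9,258.21 → $4,109.51
Total COGS = $1,572.98 + $4,427.14 + $6,880.67 + $4,109.51 = $16,990.30
Ending inventory (cost pool remaining) = $5,148.70
Check: goods available $22,139.00 = COGS $16,990.30 + ending $5,148.70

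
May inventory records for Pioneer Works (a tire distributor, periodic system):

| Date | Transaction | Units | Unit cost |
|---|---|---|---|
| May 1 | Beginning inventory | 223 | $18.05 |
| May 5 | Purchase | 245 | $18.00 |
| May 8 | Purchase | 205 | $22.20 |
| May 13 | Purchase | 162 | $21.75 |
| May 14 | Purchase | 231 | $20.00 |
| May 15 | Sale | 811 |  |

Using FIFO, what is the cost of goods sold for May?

May 15, 811 sold [FIFO — oldest first]: 223 @ $18.05 + 245 @ $18.00 + 205 @ $22.20 + 138 @ $21.75 = $15,987.65
Ending inventory: 24 @ $21.75 + 231 @ $20.00 = $5,142.00

COGS = $15,987.65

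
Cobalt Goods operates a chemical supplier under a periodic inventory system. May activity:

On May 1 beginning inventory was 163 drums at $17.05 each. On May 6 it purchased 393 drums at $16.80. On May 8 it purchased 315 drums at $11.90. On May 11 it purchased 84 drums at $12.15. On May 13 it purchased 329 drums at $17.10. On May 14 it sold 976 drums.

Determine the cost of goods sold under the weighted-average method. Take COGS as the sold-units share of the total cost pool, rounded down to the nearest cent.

COGS = $15,032.64

May 14, sell 976: 976/1284 × $19,776.55 → $15,032.64
Ending inventory (cost pool remaining) = $4,743.91
Check: goods available $19,776.55 = COGS $15,032.64 + ending $4,743.91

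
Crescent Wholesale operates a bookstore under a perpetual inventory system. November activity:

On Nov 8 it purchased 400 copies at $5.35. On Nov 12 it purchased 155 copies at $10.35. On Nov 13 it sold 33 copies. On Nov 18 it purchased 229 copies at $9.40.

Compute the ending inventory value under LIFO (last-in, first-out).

Nov 13, 33 sold [LIFO — newest first]: 33 @ $10.35 = $341.55
Ending inventory: 400 @ $5.35 + 122 @ $10.35 + 229 @ $9.40 = $5,555.30
Check: goods available $5,896.85 = COGS $341.55 + ending $5,555.30

Ending inventory = $5,555.30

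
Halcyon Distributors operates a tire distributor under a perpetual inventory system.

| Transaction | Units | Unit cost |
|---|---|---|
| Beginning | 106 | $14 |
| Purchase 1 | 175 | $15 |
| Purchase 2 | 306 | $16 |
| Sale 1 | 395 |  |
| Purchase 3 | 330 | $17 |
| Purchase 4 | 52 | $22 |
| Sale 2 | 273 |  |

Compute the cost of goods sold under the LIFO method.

COGS = $11,132

Sale 1 (395) [LIFO — newest first]: 306 @ $16 + 89 @ $15 = $6,231
Sale 2 (273) [LIFO — newest first]: 52 @ $22 + 221 @ $17 = $4,901
Total COGS = $6,231 + $4,901 = $11,132
Ending inventory: 106 @ $14 + 86 @ $15 + 109 @ $17 = $4,627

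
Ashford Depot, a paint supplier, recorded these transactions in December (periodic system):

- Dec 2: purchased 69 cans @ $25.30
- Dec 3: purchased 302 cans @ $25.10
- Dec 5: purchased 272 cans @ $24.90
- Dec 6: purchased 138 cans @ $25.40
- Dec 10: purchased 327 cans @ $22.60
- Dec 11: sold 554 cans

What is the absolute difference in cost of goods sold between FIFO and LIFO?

$771.10

FIFO COGS: 69 @ $25.30 + 302 @ $25.10 + 183 @ $24.90 = $13,882.60
LIFO COGS: 327 @ $22.60 + 138 @ $25.40 + 89 @ $24.90 = $13,111.50
Difference = |$13,882.60 − $13,111.50| = $771.10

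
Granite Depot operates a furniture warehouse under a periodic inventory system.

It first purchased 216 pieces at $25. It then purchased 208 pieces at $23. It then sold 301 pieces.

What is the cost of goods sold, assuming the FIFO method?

COGS = $7,355

Sale 1 (301) [FIFO — oldest first]: 216 @ $25 + 85 @ $23 = $7,355
Ending inventory: 123 @ $23 = $2,829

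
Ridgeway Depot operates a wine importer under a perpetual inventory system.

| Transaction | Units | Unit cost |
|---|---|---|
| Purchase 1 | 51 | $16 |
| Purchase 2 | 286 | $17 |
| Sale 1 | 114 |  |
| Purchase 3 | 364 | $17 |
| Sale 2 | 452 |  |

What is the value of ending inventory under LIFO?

Ending inventory = $2,244

Sale 1 (114) [LIFO — newest first]: 114 @ $17 = $1,938
Sale 2 (452) [LIFO — newest first]: 364 @ $17 + 88 @ $17 = $7,684
Total COGS = $1,938 + $7,684 = $9,622
Ending inventory: 51 @ $16 + 84 @ $17 = $2,244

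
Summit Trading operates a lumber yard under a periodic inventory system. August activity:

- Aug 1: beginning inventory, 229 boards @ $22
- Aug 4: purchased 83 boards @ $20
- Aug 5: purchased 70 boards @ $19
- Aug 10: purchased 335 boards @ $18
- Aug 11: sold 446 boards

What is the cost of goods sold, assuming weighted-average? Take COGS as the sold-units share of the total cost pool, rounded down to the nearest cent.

COGS = $8,744.58

Aug 11, sell 446: 446/717 × $14,058.00 → $8,744.58
Ending inventory (cost pool remaining) = $5,313.42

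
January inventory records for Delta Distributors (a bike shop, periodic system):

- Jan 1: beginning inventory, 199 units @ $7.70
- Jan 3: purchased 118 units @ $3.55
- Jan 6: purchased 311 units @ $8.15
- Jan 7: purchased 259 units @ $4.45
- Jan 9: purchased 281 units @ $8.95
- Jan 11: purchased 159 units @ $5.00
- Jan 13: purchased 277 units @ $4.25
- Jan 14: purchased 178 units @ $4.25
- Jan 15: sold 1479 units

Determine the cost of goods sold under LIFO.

Jan 15, 1479 sold [LIFO — newest first]: 178 @ $4.25 + 277 @ $4.25 + 159 @ $5.00 + 281 @ $8.95 + 259 @ $4.45 + 311 @ $8.15 + 14 @ $3.55 = $8,980.60
Ending inventory: 199 @ $7.70 + 104 @ $3.55 = $1,901.50

COGS = $8,980.60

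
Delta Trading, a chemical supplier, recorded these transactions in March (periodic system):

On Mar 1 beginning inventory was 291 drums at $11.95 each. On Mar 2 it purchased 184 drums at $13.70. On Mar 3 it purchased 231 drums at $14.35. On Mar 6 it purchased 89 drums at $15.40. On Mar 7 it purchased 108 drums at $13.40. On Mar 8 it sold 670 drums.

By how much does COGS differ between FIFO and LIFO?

FIFO COGS: 291 @ $11.95 + 184 @ $13.70 + 195 @ $14.35 = $8,796.50
LIFO COGS: 108 @ $13.40 + 89 @ $15.40 + 231 @ $14.35 + 184 @ $13.70 + 58 @ $11.95 = $9,346.55
Difference = |$8,796.50 − $9,346.55| = $550.05

$550.05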